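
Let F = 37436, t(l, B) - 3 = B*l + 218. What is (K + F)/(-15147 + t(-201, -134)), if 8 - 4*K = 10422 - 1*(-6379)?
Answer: 132951/48032 ≈ 2.7680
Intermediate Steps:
K = -16793/4 (K = 2 - (10422 - 1*(-6379))/4 = 2 - (10422 + 6379)/4 = 2 - 1/4*16801 = 2 - 16801/4 = -16793/4 ≈ -4198.3)
t(l, B) = 221 + B*l (t(l, B) = 3 + (B*l + 218) = 3 + (218 + B*l) = 221 + B*l)
(K + F)/(-15147 + t(-201, -134)) = (-16793/4 + 37436)/(-15147 + (221 - 134*(-201))) = 132951/(4*(-15147 + (221 + 26934))) = 132951/(4*(-15147 + 27155)) = (132951/4)/12008 = (132951/4)*(1/12008) = 132951/48032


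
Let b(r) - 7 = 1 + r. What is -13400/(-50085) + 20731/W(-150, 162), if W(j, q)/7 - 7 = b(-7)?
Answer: 29687501/80136 ≈ 370.46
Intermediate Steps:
b(r) = 8 + r (b(r) = 7 + (1 + r) = 8 + r)
W(j, q) = 56 (W(j, q) = 49 + 7*(8 - 7) = 49 + 7*1 = 49 + 7 = 56)
-13400/(-50085) + 20731/W(-150, 162) = -13400/(-50085) + 20731/56 = -13400*(-1/50085) + 20731*(1/56) = 2680/10017 + 20731/56 = 29687501/80136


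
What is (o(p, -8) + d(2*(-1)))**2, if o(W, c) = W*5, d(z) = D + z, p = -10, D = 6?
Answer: 2116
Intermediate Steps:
d(z) = 6 + z
o(W, c) = 5*W
(o(p, -8) + d(2*(-1)))**2 = (5*(-10) + (6 + 2*(-1)))**2 = (-50 + (6 - 2))**2 = (-50 + 4)**2 = (-46)**2 = 2116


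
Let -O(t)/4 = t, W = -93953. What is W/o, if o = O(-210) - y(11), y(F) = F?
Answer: -93953/829 ≈ -113.33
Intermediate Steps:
O(t) = -4*t
o = 829 (o = -4*(-210) - 1*11 = 840 - 11 = 829)
W/o = -93953/829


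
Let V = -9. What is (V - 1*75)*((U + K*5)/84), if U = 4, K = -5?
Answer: 21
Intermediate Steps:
(V - 1*75)*((U + K*5)/84) = (-9 - 1*75)*((4 - 5*5)/84) = (-9 - 75)*((4 - 25)*(1/84)) = -(-1764)/84 = -84*(-¼) = 21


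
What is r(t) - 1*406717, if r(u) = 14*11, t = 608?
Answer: -406563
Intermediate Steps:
r(u) = 154
r(t) - 1*406717 = 154 - 1*406717 = 154 - 406717 = -406563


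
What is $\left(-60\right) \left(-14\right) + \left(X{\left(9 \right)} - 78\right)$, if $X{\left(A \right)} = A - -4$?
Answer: $775$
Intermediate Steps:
$X{\left(A \right)} = 4 + A$ ($X{\left(A \right)} = A + 4 = 4 + A$)
$\left(-60\right) \left(-14\right) + \left(X{\left(9 \right)} - 78\right) = \left(-60\right) \left(-14\right) + \left(\left(4 + 9\right) - 78\right) = 840 + \left(13 - 78\right) = 840 - 65 = 775$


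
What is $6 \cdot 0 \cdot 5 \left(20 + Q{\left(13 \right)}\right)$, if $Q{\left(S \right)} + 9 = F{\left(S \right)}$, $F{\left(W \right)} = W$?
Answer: $0$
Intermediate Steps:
$Q{\left(S \right)} = -9 + S$
$6 \cdot 0 \cdot 5 \left(20 + Q{\left(13 \right)}\right) = 6 \cdot 0 \cdot 5 \left(20 + \left(-9 + 13\right)\right) = 0 \cdot 5 \left(20 + 4\right) = 0 \cdot 24 = 0$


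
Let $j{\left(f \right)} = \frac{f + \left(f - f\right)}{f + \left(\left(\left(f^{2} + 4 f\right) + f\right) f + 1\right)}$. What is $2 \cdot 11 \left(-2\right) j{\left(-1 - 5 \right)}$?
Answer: $- \frac{264}{41} \approx -6.439$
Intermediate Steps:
$j{\left(f \right)} = \frac{f}{1 + f + f \left(f^{2} + 5 f\right)}$ ($j{\left(f \right)} = \frac{f + 0}{f + \left(\left(f^{2} + 5 f\right) f + 1\right)} = \frac{f}{f + \left(f \left(f^{2} + 5 f\right) + 1\right)} = \frac{f}{f + \left(1 + f \left(f^{2} + 5 f\right)\right)} = \frac{f}{1 + f + f \left(f^{2} + 5 f\right)}$)
$2 \cdot 11 \left(-2\right) j{\left(-1 - 5 \right)} = 2 \cdot 11 \left(-2\right) \frac{-1 - 5}{1 - 6 + \left(-1 - 5\right)^{3} + 5 \left(-1 - 5\right)^{2}} = 2 \left(-22\right) \left(- \frac{6}{1 - 6 + \left(-6\right)^{3} + 5 \left(-6\right)^{2}}\right) = - 44 \left(- \frac{6}{1 - 6 - 216 + 5 \cdot 36}\right) = - 44 \left(- \frac{6}{1 - 6 - 216 + 180}\right) = - 44 \left(- \frac{6}{-41}\right) = - 44 \left(\left(-6\right) \left(- \frac{1}{41}\right)\right) = \left(-44\right) \frac{6}{41} = - \frac{264}{41}$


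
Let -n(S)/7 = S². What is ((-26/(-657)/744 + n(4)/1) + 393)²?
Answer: 4716604088386369/59733315216 ≈ 78961.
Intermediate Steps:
n(S) = -7*S²
((-26/(-657)/744 + n(4)/1) + 393)² = ((-26/(-657)/744 - 7*4²/1) + 393)² = ((-26*(-1/657)*(1/744) - 7*16*1) + 393)² = (((26/657)*(1/744) - 112*1) + 393)² = ((13/244404 - 112) + 393)² = (-27373235/244404 + 393)² = (68677537/244404)² = 4716604088386369/59733315216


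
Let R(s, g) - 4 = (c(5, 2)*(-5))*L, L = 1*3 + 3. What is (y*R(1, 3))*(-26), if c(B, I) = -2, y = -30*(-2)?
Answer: -99840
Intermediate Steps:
y = 60
L = 6 (L = 3 + 3 = 6)
R(s, g) = 64 (R(s, g) = 4 - 2*(-5)*6 = 4 + 10*6 = 4 + 60 = 64)
(y*R(1, 3))*(-26) = (60*64)*(-26) = 3840*(-26) = -99840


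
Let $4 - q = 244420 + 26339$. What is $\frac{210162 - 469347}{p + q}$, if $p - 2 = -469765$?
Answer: $\frac{7005}{20014} \approx 0.35001$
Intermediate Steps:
$p = -469763$ ($p = 2 - 469765 = -469763$)
$q = -270755$ ($q = 4 - \left(244420 + 26339\right) = 4 - 270759 = -270755$)
$\frac{210162 - 469347}{p + q} = \frac{210162 - 469347}{-469763 - 270755} = - \frac{259185}{-740518} = \left(-259185\right) \left(- \frac{1}{740518}\right) = \frac{7005}{20014}$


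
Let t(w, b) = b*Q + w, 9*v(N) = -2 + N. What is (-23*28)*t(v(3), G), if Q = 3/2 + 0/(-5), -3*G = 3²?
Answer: 25438/9 ≈ 2826.4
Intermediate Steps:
G = -3 (G = -⅓*3² = -⅓*9 = -3)
v(N) = -2/9 + N/9 (v(N) = (-2 + N)/9 = -2/9 + N/9)
Q = 3/2 (Q = 3*(½) + 0*(-⅕) = 3/2 + 0 = 3/2 ≈ 1.5000)
t(w, b) = w + 3*b/2 (t(w, b) = b*(3/2) + w = 3*b/2 + w = w + 3*b/2)
(-23*28)*t(v(3), G) = (-23*28)*((-2/9 + (⅑)*3) + (3/2)*(-3)) = -644*((-2/9 + ⅓) - 9/2) = -644*(⅑ - 9/2) = -644*(-79/18) = 25438/9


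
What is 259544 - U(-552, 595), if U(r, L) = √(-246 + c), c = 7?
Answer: 259544 - I*√239 ≈ 2.5954e+5 - 15.46*I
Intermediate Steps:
U(r, L) = I*√239 (U(r, L) = √(-246 + 7) = √(-239) = I*√239)
259544 - U(-552, 595) = 259544 - I*√239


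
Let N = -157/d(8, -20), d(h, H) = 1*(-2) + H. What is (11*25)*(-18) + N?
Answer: -108743/22 ≈ -4942.9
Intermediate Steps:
d(h, H) = -2 + H
N = 157/22 (N = -157/(-2 - 20) = -157/(-22) = -157*(-1/22) = 157/22 ≈ 7.1364)
(11*25)*(-18) + N = (11*25)*(-18) + 157/22 = 275*(-18) + 157/22 = -4950 + 157/22 = -108743/22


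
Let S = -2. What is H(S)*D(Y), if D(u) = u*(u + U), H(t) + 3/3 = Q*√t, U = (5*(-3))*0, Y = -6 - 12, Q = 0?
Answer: -324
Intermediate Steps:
Y = -18
U = 0 (U = -15*0 = 0)
H(t) = -1 (H(t) = -1 + 0*√t = -1 + 0 = -1)
D(u) = u² (D(u) = u*(u + 0) = u*u = u²)
H(S)*D(Y) = -1*(-18)² = -1*324 = -324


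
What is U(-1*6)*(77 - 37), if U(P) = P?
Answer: -240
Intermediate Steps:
U(-1*6)*(77 - 37) = (-1*6)*(77 - 37) = -6*40 = -240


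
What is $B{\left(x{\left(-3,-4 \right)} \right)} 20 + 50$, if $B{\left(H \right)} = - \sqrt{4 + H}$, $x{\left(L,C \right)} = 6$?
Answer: $50 - 20 \sqrt{10} \approx -13.246$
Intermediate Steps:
$B{\left(x{\left(-3,-4 \right)} \right)} 20 + 50 = - \sqrt{4 + 6} \cdot 20 + 50 = - \sqrt{10} \cdot 20 + 50 = - 20 \sqrt{10} + 50 = 50 - 20 \sqrt{10}$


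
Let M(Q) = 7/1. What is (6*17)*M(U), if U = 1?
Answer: 714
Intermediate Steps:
M(Q) = 7 (M(Q) = 7*1 = 7)
(6*17)*M(U) = (6*17)*7 = 102*7 = 714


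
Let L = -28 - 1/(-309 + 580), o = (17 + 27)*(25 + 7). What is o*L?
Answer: -10685312/271 ≈ -39429.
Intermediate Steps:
o = 1408 (o = 44*32 = 1408)
L = -7589/271 (L = -28 - 1/271 = -7589/271 ≈ -28.004)
o*L = 1408*(-7589/271) = -10685312/271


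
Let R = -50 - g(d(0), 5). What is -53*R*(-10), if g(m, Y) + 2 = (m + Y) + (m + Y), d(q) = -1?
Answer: -29680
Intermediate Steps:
g(m, Y) = -2 + 2*Y + 2*m (g(m, Y) = -2 + ((m + Y) + (m + Y)) = -2 + ((Y + m) + (Y + m)) = -2 + (2*Y + 2*m) = -2 + 2*Y + 2*m)
R = -56 (R = -50 - (-2 + 2*5 + 2*(-1)) = -50 - (-2 + 10 - 2) = -50 - 1*6 = -50 - 6 = -56)
-53*R*(-10) = -53*(-56)*(-10) = 2968*(-10) = -29680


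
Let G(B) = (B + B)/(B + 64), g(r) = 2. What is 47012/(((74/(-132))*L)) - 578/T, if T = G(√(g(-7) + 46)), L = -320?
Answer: -39871/1480 - 4624*√3/3 ≈ -2696.6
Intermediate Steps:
G(B) = 2*B/(64 + B) (G(B) = (2*B)/(64 + B) = 2*B/(64 + B))
T = 8*√3/(64 + 4*√3) (T = 2*√(2 + 46)/(64 + √(2 + 46)) = 2*√48/(64 + √48) = 2*(4*√3)/(64 + 4*√3) = 8*√3/(64 + 4*√3) ≈ 0.19536)
47012/(((74/(-132))*L)) - 578/T = 47012/(((74/(-132))*(-320))) - 578/(-6/253 + 32*√3/253) = 47012/(((74*(-1/132))*(-320))) - 578/(-6/253 + 32*√3/253) = 47012/((-37/66*(-320))) - 578/(-6/253 + 32*√3/253) = 47012/(5920/33) - 578/(-6/253 + 32*√3/253) = 47012*(33/5920) - 578/(-6/253 + 32*√3/253) = 387849/1480 - 578/(-6/253 + 32*√3/253)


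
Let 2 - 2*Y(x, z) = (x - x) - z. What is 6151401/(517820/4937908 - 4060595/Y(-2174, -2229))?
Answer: 1879034479713431/1113967840435 ≈ 1686.8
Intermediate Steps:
Y(x, z) = 1 + z/2 (Y(x, z) = 1 - ((x - x) - z)/2 = 1 - (0 - z)/2 = 1 - (-1)*z/2 = 1 + z/2)
6151401/(517820/4937908 - 4060595/Y(-2174, -2229)) = 6151401/(517820/4937908 - 4060595/(1 + (½)*(-2229))) = 6151401/(517820*(1/4937908) - 4060595/(1 - 2229/2)) = 6151401/(129455/1234477 - 4060595/(-2227/2)) = 6151401/(129455/1234477 - 4060595*(-2/2227)) = 6151401/(129455/1234477 + 8121190/2227) = 6151401/(10025710563915/2749180279) = 6151401*(2749180279/10025710563915) = 1879034479713431/1113967840435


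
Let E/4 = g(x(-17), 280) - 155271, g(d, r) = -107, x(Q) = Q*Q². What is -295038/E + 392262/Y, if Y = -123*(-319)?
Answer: 42561991025/4064377724 ≈ 10.472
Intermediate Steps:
x(Q) = Q³
E = -621512 (E = 4*(-107 - 155271) = 4*(-155378) = -621512)
Y = 39237
-295038/E + 392262/Y = -295038/(-621512) + 392262/39237 = -295038*(-1/621512) + 392262*(1/39237) = 147519/310756 + 130754/13079 = 42561991025/4064377724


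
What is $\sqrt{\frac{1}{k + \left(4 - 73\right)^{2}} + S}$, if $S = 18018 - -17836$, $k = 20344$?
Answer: $\frac{\sqrt{22597378815455}}{25105} \approx 189.35$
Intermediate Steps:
$S = 35854$ ($S = 18018 + 17836 = 35854$)
$\sqrt{\frac{1}{k + \left(4 - 73\right)^{2}} + S} = \sqrt{\frac{1}{20344 + \left(4 - 73\right)^{2}} + 35854} = \sqrt{\frac{1}{20344 + \left(-69\right)^{2}} + 35854} = \sqrt{\frac{1}{20344 + 4761} + 35854} = \sqrt{\frac{1}{25105} + 35854} = \sqrt{\frac{900114671}{25105}} = \frac{\sqrt{22597378815455}}{25105}$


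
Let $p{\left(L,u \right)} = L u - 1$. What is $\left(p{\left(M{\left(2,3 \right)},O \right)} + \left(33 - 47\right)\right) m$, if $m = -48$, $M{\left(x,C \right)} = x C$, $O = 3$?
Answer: $-144$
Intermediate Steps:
$M{\left(x,C \right)} = C x$
$p{\left(L,u \right)} = -1 + L u$ ($p{\left(L,u \right)} = L u - 1 = -1 + L u$)
$\left(p{\left(M{\left(2,3 \right)},O \right)} + \left(33 - 47\right)\right) m = \left(\left(-1 + 3 \cdot 2 \cdot 3\right) + \left(33 - 47\right)\right) \left(-48\right) = \left(\left(-1 + 6 \cdot 3\right) - 14\right) \left(-48\right) = \left(\left(-1 + 18\right) - 14\right) \left(-48\right) = \left(17 - 14\right) \left(-48\right) = 3 \left(-48\right) = -144$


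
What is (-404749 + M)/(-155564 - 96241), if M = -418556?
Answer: 54887/16787 ≈ 3.2696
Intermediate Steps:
(-404749 + M)/(-155564 - 96241) = (-404749 - 418556)/(-155564 - 96241) = -823305/(-251805) = -823305*(-1/251805) = 54887/16787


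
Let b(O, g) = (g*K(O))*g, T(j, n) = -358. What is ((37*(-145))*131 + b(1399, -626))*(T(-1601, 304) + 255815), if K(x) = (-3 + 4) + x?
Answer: 139970915253345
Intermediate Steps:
K(x) = 1 + x
b(O, g) = g²*(1 + O) (b(O, g) = (g*(1 + O))*g = g²*(1 + O))
((37*(-145))*131 + b(1399, -626))*(T(-1601, 304) + 255815) = ((37*(-145))*131 + (-626)²*(1 + 1399))*(-358 + 255815) = (-5365*131 + 391876*1400)*255457 = (-702815 + 548626400)*255457 = 547923585*255457 = 139970915253345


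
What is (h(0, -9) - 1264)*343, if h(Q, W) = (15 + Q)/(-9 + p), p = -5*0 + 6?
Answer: -435267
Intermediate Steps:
p = 6 (p = 0 + 6 = 6)
h(Q, W) = -5 - Q/3 (h(Q, W) = (15 + Q)/(-9 + 6) = (15 + Q)/(-3) = (15 + Q)*(-⅓) = -5 - Q/3)
(h(0, -9) - 1264)*343 = ((-5 - ⅓*0) - 1264)*343 = ((-5 + 0) - 1264)*343 = (-5 - 1264)*343 = -1269*343 = -435267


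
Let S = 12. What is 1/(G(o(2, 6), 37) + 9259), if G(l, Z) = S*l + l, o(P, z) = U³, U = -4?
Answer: 1/8427 ≈ 0.00011867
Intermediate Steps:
o(P, z) = -64 (o(P, z) = (-4)³ = -64)
G(l, Z) = 13*l (G(l, Z) = 12*l + l = 13*l)
1/(G(o(2, 6), 37) + 9259) = 1/(13*(-64) + 9259) = 1/(-832 + 9259) = 1/8427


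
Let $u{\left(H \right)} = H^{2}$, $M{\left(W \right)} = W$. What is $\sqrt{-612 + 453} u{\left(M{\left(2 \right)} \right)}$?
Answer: $4 i \sqrt{159} \approx 50.438 i$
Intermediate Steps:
$\sqrt{-612 + 453} u{\left(M{\left(2 \right)} \right)} = \sqrt{-612 + 453} \cdot 2^{2} = \sqrt{-159} \cdot 4 = i \sqrt{159} \cdot 4 = 4 i \sqrt{159}$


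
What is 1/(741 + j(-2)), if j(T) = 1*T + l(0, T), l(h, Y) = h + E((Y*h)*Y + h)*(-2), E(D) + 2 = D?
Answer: 1/743 ≈ 0.0013459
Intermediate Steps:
E(D) = -2 + D
l(h, Y) = 4 - h - 2*h*Y² (l(h, Y) = h + (-2 + ((Y*h)*Y + h))*(-2) = h + (-2 + (h*Y² + h))*(-2) = h + (-2 + (h + h*Y²))*(-2) = h + (-2 + h + h*Y²)*(-2) = h + (4 - 2*h - 2*h*Y²) = 4 - h - 2*h*Y²)
j(T) = 4 + T (j(T) = 1*T + (4 - 1*0 - 2*0*T²) = T + (4 + 0 + 0) = T + 4 = 4 + T)
1/(741 + j(-2)) = 1/(741 + (4 - 2)) = 1/(741 + 2) = 1/743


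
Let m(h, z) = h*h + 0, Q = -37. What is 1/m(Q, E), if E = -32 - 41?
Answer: 1/1369 ≈ 0.00073046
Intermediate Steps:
E = -73
m(h, z) = h² (m(h, z) = h² + 0 = h²)
1/m(Q, E) = 1/((-37)²) = 1/1369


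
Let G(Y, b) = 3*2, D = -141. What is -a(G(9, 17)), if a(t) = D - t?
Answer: 147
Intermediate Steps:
G(Y, b) = 6
a(t) = -141 - t
-a(G(9, 17)) = -(-141 - 1*6) = -(-141 - 6) = -1*(-147) = 147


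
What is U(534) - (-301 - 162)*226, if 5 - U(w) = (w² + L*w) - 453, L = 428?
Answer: -408612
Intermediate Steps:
U(w) = 458 - w² - 428*w (U(w) = 5 - ((w² + 428*w) - 453) = 5 - (-453 + w² + 428*w) = 5 + (453 - w² - 428*w) = 458 - w² - 428*w)
U(534) - (-301 - 162)*226 = (458 - 1*534² - 428*534) - (-301 - 162)*226 = (458 - 1*285156 - 228552) - (-463)*226 = (458 - 285156 - 228552) - 1*(-104638) = -513250 + 104638 = -408612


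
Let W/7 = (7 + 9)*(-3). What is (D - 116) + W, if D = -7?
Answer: -459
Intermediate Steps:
W = -336 (W = 7*((7 + 9)*(-3)) = 7*(16*(-3)) = 7*(-48) = -336)
(D - 116) + W = (-7 - 116) - 336 = -123 - 336 = -459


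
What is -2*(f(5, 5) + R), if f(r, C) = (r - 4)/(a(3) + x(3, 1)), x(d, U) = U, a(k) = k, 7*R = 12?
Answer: -55/14 ≈ -3.9286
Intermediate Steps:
R = 12/7 (R = (⅐)*12 = 12/7 ≈ 1.7143)
f(r, C) = -1 + r/4 (f(r, C) = (r - 4)/(3 + 1) = (-4 + r)/4 = (-4 + r)*(¼) = -1 + r/4)
-2*(f(5, 5) + R) = -2*((-1 + (¼)*5) + 12/7) = -2*((-1 + 5/4) + 12/7) = -2*(¼ + 12/7) = -2*55/28 = -55/14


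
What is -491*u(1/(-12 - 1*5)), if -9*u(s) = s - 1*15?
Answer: -125696/153 ≈ -821.54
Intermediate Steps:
u(s) = 5/3 - s/9 (u(s) = -(s - 1*15)/9 = -(s - 15)/9 = -(-15 + s)/9 = 5/3 - s/9)
-491*u(1/(-12 - 1*5)) = -491*(5/3 - 1/(9*(-12 - 1*5))) = -491*(5/3 - 1/(9*(-12 - 5))) = -491*(5/3 - ⅑/(-17)) = -491*(5/3 - ⅑*(-1/17)) = -491*(5/3 + 1/153) = -491*256/153 = -125696/153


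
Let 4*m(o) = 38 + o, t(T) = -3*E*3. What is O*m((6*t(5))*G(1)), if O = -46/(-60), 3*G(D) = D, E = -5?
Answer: 368/15 ≈ 24.533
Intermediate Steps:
G(D) = D/3
t(T) = 45 (t(T) = -3*(-5)*3 = 15*3 = 45)
m(o) = 19/2 + o/4 (m(o) = (38 + o)/4 = 19/2 + o/4)
O = 23/30 (O = -46*(-1/60) = 23/30 ≈ 0.76667)
O*m((6*t(5))*G(1)) = 23*(19/2 + ((6*45)*((⅓)*1))/4)/30 = 23*(19/2 + (270*(⅓))/4)/30 = 23*(19/2 + (¼)*90)/30 = 23*(19/2 + 45/2)/30 = (23/30)*32 = 368/15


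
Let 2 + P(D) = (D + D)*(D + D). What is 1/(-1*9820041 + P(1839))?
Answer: 1/3707641 ≈ 2.6971e-7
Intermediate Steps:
P(D) = -2 + 4*D² (P(D) = -2 + (D + D)*(D + D) = -2 + (2*D)*(2*D) = -2 + 4*D²)
1/(-1*9820041 + P(1839)) = 1/(-1*9820041 + (-2 + 4*1839²)) = 1/(-9820041 + (-2 + 4*3381921)) = 1/(-9820041 + (-2 + 13527684)) = 1/(-9820041 + 13527682) = 1/3707641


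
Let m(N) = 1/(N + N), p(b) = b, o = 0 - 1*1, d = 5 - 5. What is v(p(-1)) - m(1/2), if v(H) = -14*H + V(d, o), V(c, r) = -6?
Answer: 7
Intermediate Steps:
d = 0
o = -1 (o = 0 - 1 = -1)
m(N) = 1/(2*N)
v(H) = -6 - 14*H (v(H) = -14*H - 6 = -6 - 14*H)
v(p(-1)) - m(1/2) = (-6 - 14*(-1)) - 1/(2*(1/2)) = (-6 + 14) - 1/(2*½) = 8 - 2/2 = 8 - 1*1 = 8 - 1 = 7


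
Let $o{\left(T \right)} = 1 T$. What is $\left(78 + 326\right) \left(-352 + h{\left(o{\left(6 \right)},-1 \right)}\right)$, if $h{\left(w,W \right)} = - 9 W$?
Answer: $-138572$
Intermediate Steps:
$o{\left(T \right)} = T$
$\left(78 + 326\right) \left(-352 + h{\left(o{\left(6 \right)},-1 \right)}\right) = \left(78 + 326\right) \left(-352 - -9\right) = 404 \left(-352 + 9\right) = 404 \left(-343\right) = -138572$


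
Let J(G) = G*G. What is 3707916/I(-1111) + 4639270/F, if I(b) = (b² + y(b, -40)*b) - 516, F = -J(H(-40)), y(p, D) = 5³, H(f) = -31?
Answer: -2538056296912/526113865 ≈ -4824.2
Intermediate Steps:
J(G) = G²
y(p, D) = 125
F = -961 (F = -1*(-31)² = -1*961 = -961)
I(b) = -516 + b² + 125*b (I(b) = (b² + 125*b) - 516 = -516 + b² + 125*b)
3707916/I(-1111) + 4639270/F = 3707916/(-516 + (-1111)² + 125*(-1111)) + 4639270/(-961) = 3707916/(-516 + 1234321 - 138875) + 4639270*(-1/961) = 3707916/1094930 - 4639270/961 = 3707916*(1/1094930) - 4639270/961 = 1853958/547465 - 4639270/961 = -2538056296912/526113865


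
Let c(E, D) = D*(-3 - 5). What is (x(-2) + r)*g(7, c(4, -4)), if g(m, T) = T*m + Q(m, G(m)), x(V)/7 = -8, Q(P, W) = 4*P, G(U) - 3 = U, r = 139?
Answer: 20916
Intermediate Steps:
G(U) = 3 + U
x(V) = -56 (x(V) = 7*(-8) = -56)
c(E, D) = -8*D (c(E, D) = D*(-8) = -8*D)
g(m, T) = 4*m + T*m (g(m, T) = T*m + 4*m = 4*m + T*m)
(x(-2) + r)*g(7, c(4, -4)) = (-56 + 139)*(7*(4 - 8*(-4))) = 83*(7*(4 + 32)) = 83*(7*36) = 83*252 = 20916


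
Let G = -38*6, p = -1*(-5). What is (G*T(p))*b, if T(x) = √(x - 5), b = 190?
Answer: 0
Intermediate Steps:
p = 5
G = -228
T(x) = √(-5 + x)
(G*T(p))*b = -228*√(-5 + 5)*190 = -228*√0*190 = -228*0*190 = 0*190 = 0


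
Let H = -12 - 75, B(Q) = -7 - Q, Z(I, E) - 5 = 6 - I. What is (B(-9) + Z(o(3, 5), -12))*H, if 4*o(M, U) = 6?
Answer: -2001/2 ≈ -1000.5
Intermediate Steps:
o(M, U) = 3/2 (o(M, U) = (¼)*6 = 3/2)
Z(I, E) = 11 - I (Z(I, E) = 5 + (6 - I) = 11 - I)
H = -87
(B(-9) + Z(o(3, 5), -12))*H = ((-7 - 1*(-9)) + (11 - 1*3/2))*(-87) = ((-7 + 9) + (11 - 3/2))*(-87) = (2 + 19/2)*(-87) = (23/2)*(-87) = -2001/2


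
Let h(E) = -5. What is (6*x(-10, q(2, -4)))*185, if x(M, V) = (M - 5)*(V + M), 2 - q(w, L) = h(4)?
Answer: 49950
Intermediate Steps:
q(w, L) = 7 (q(w, L) = 2 - 1*(-5) = 2 + 5 = 7)
x(M, V) = (-5 + M)*(M + V)
(6*x(-10, q(2, -4)))*185 = (6*((-10)² - 5*(-10) - 5*7 - 10*7))*185 = (6*(100 + 50 - 35 - 70))*185 = (6*45)*185 = 270*185 = 49950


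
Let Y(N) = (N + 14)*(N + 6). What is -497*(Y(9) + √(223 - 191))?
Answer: -171465 - 1988*√2 ≈ -1.7428e+5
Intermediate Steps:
Y(N) = (6 + N)*(14 + N) (Y(N) = (14 + N)*(6 + N) = (6 + N)*(14 + N))
-497*(Y(9) + √(223 - 191)) = -497*((84 + 9² + 20*9) + √(223 - 191)) = -497*((84 + 81 + 180) + √32) = -497*(345 + 4*√2) = -171465 - 1988*√2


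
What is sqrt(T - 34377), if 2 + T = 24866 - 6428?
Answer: I*sqrt(15941) ≈ 126.26*I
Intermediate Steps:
T = 18436 (T = -2 + (24866 - 6428) = -2 + 18438 = 18436)
sqrt(T - 34377) = sqrt(18436 - 34377) = sqrt(-15941) = I*sqrt(15941)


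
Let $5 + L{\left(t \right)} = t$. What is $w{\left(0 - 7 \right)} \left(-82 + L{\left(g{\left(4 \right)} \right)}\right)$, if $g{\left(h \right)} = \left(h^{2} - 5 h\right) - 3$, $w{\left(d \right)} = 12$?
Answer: $-1128$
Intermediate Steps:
$g{\left(h \right)} = -3 + h^{2} - 5 h$
$L{\left(t \right)} = -5 + t$
$w{\left(0 - 7 \right)} \left(-82 + L{\left(g{\left(4 \right)} \right)}\right) = 12 \left(-82 - 12\right) = 12 \left(-94\right) = -1128$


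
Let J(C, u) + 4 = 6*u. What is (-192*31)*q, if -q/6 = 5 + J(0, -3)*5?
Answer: -3749760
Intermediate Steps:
J(C, u) = -4 + 6*u
q = 630 (q = -6*(5 + (-4 + 6*(-3))*5) = -6*(5 + (-4 - 18)*5) = -6*(5 - 22*5) = -6*(5 - 110) = -6*(-105) = 630)
(-192*31)*q = -192*31*630 = -5952*630 = -3749760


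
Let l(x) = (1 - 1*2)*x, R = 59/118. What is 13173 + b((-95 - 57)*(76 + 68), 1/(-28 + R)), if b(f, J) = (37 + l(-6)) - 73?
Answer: 13143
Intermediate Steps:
R = ½ (R = 59*(1/118) = ½ ≈ 0.50000)
l(x) = -x (l(x) = (1 - 2)*x = -x)
b(f, J) = -30 (b(f, J) = (37 - 1*(-6)) - 73 = (37 + 6) - 73 = 43 - 73 = -30)
13173 + b((-95 - 57)*(76 + 68), 1/(-28 + R)) = 13173 - 30 = 13143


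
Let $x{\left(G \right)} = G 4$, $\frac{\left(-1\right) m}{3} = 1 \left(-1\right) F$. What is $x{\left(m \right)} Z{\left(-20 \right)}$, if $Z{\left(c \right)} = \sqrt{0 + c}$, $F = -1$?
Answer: $- 24 i \sqrt{5} \approx - 53.666 i$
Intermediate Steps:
$m = -3$ ($m = - 3 \cdot 1 \left(-1\right) \left(-1\right) = - 3 \left(\left(-1\right) \left(-1\right)\right) = \left(-3\right) 1 = -3$)
$x{\left(G \right)} = 4 G$
$Z{\left(c \right)} = \sqrt{c}$
$x{\left(m \right)} Z{\left(-20 \right)} = 4 \left(-3\right) \sqrt{-20} = - 12 \cdot 2 i \sqrt{5} = - 24 i \sqrt{5}$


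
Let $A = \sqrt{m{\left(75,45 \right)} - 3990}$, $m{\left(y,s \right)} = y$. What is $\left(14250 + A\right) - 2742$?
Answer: $11508 + 3 i \sqrt{435} \approx 11508.0 + 62.57 i$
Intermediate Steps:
$A = 3 i \sqrt{435}$ ($A = \sqrt{75 - 3990} = \sqrt{-3915} = 3 i \sqrt{435} \approx 62.57 i$)
$\left(14250 + A\right) - 2742 = \left(14250 + 3 i \sqrt{435}\right) - 2742 = 11508 + 3 i \sqrt{435}$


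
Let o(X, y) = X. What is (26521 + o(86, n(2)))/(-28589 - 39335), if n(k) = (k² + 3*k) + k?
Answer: -26607/67924 ≈ -0.39172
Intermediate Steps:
n(k) = k² + 4*k
(26521 + o(86, n(2)))/(-28589 - 39335) = (26521 + 86)/(-28589 - 39335) = 26607/(-67924) = 26607*(-1/67924) = -26607/67924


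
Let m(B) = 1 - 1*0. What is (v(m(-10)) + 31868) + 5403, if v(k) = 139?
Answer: 37410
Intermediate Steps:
m(B) = 1 (m(B) = 1 + 0 = 1)
(v(m(-10)) + 31868) + 5403 = (139 + 31868) + 5403 = 32007 + 5403 = 37410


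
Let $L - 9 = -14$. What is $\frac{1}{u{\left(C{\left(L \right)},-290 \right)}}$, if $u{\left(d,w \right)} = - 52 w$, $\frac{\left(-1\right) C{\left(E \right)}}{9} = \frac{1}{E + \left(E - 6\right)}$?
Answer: $\frac{1}{15080} \approx 6.6313 \cdot 10^{-5}$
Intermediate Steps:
$L = -5$ ($L = 9 - 14 = -5$)
$C{\left(E \right)} = - \frac{9}{-6 + 2 E}$ ($C{\left(E \right)} = - \frac{9}{E + \left(E - 6\right)} = - \frac{9}{E + \left(-6 + E\right)} = - \frac{9}{-6 + 2 E}$)
$\frac{1}{u{\left(C{\left(L \right)},-290 \right)}} = \frac{1}{\left(-52\right) \left(-290\right)} = \frac{1}{15080}$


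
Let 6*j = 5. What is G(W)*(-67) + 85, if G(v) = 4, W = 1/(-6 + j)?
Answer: -183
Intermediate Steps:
j = ⅚ (j = (⅙)*5 = ⅚ ≈ 0.83333)
W = -6/31 (W = 1/(-6 + ⅚) = 1/(-31/6) = -6/31 ≈ -0.19355)
G(W)*(-67) + 85 = 4*(-67) + 85 = -268 + 85 = -183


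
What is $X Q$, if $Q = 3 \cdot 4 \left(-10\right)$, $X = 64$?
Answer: $-7680$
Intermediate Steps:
$Q = -120$ ($Q = 12 \left(-10\right) = -120$)
$X Q = 64 \left(-120\right) = -7680$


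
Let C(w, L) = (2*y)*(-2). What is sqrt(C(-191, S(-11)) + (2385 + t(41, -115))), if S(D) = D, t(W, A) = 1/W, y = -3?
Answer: sqrt(4029398)/41 ≈ 48.959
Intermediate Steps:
C(w, L) = 12 (C(w, L) = (2*(-3))*(-2) = -6*(-2) = 12)
sqrt(C(-191, S(-11)) + (2385 + t(41, -115))) = sqrt(12 + (2385 + 1/41)) = sqrt(12 + 97786/41) = sqrt(98278/41) = sqrt(4029398)/41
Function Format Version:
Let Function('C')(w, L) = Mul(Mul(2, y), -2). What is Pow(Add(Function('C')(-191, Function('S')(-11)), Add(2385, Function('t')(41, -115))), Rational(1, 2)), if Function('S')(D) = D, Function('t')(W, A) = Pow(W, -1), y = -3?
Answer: Mul(Rational(1, 41), Pow(4029398, Rational(1, 2))) ≈ 48.959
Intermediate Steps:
Function('C')(w, L) = 12 (Function('C')(w, L) = Mul(Mul(2, -3), -2) = Mul(-6, -2) = 12)
Pow(Add(Function('C')(-191, Function('S')(-11)), Add(2385, Function('t')(41, -115))), Rational(1, 2)) = Pow(Add(12, Add(2385, Pow(41, -1))), Rational(1, 2)) = Pow(Add(12, Add(2385, Rational(1, 41))), Rational(1, 2)) = Pow(Add(12, Rational(97786, 41)), Rational(1, 2)) = Pow(Rational(98278, 41), Rational(1, 2)) = Mul(Rational(1, 41), Pow(4029398, Rational(1, 2)))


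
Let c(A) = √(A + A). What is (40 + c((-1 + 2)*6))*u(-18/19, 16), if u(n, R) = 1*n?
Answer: -720/19 - 36*√3/19 ≈ -41.177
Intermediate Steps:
u(n, R) = n
c(A) = √2*√A (c(A) = √(2*A) = √2*√A)
(40 + c((-1 + 2)*6))*u(-18/19, 16) = (40 + √2*√((-1 + 2)*6))*(-18/19) = (40 + √2*√(1*6))*(-18*1/19) = (40 + √2*√6)*(-18/19) = (40 + 2*√3)*(-18/19) = -720/19 - 36*√3/19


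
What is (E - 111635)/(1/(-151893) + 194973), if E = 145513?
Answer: 2572915527/14807516944 ≈ 0.17376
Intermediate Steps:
(E - 111635)/(1/(-151893) + 194973) = (145513 - 111635)/(1/(-151893) + 194973) = 33878/(-1/151893 + 194973) = 33878/(29615033888/151893) = 33878*(151893/29615033888) = 2572915527/14807516944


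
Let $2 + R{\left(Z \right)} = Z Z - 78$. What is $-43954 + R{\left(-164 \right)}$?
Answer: $-17138$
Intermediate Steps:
$R{\left(Z \right)} = -80 + Z^{2}$ ($R{\left(Z \right)} = -2 + \left(Z Z - 78\right) = -2 + \left(Z^{2} - 78\right) = -2 + \left(-78 + Z^{2}\right) = -80 + Z^{2}$)
$-43954 + R{\left(-164 \right)} = -43954 - \left(80 - \left(-164\right)^{2}\right) = -43954 + \left(-80 + 26896\right) = -43954 + 26816 = -17138$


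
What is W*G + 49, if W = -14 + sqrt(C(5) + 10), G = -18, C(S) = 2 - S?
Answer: 301 - 18*sqrt(7) ≈ 253.38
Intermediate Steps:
W = -14 + sqrt(7) (W = -14 + sqrt((2 - 1*5) + 10) = -14 + sqrt((2 - 5) + 10) = -14 + sqrt(-3 + 10) = -14 + sqrt(7) ≈ -11.354)
W*G + 49 = (-14 + sqrt(7))*(-18) + 49 = (252 - 18*sqrt(7)) + 49 = 301 - 18*sqrt(7)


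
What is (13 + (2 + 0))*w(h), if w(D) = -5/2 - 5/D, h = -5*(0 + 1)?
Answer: -45/2 ≈ -22.500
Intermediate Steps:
h = -5 (h = -5*1 = -5)
w(D) = -5/2 - 5/D (w(D) = -5*½ - 5/D = -5/2 - 5/D)
(13 + (2 + 0))*w(h) = (13 + (2 + 0))*(-5/2 - 5/(-5)) = (13 + 2)*(-5/2 - 5*(-⅕)) = 15*(-5/2 + 1) = 15*(-3/2) = -45/2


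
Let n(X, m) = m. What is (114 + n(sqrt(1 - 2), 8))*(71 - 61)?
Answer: 1220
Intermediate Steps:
(114 + n(sqrt(1 - 2), 8))*(71 - 61) = (114 + 8)*(71 - 61) = 122*10 = 1220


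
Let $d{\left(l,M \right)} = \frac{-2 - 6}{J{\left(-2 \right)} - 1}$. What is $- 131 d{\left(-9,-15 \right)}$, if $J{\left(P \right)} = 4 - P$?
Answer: $\frac{1048}{5} \approx 209.6$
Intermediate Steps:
$d{\left(l,M \right)} = - \frac{8}{5}$ ($d{\left(l,M \right)} = \frac{-2 - 6}{\left(4 - -2\right) - 1} = - \frac{8}{\left(4 + 2\right) - 1} = - \frac{8}{6 - 1} = - \frac{8}{5}$)
$- 131 d{\left(-9,-15 \right)} = \left(-131\right) \left(- \frac{8}{5}\right) = \frac{1048}{5}$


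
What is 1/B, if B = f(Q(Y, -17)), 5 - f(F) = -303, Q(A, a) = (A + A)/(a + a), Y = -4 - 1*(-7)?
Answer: 1/308 ≈ 0.0032468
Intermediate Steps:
Y = 3 (Y = -4 + 7 = 3)
Q(A, a) = A/a (Q(A, a) = (2*A)/((2*a)) = (2*A)*(1/(2*a)) = A/a)
f(F) = 308 (f(F) = 5 - 1*(-303) = 5 + 303 = 308)
B = 308
1/B = 1/308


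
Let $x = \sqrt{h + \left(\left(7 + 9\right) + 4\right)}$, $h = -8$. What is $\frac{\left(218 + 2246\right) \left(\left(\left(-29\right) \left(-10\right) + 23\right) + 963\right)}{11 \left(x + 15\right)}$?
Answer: $\frac{1429120}{71} - \frac{571648 \sqrt{3}}{213} \approx 15480.0$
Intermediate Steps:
$x = 2 \sqrt{3}$ ($x = \sqrt{-8 + \left(\left(7 + 9\right) + 4\right)} = \sqrt{-8 + \left(16 + 4\right)} = \sqrt{-8 + 20} = \sqrt{12} = 2 \sqrt{3} \approx 3.4641$)
$\frac{\left(218 + 2246\right) \left(\left(\left(-29\right) \left(-10\right) + 23\right) + 963\right)}{11 \left(x + 15\right)} = \frac{\left(218 + 2246\right) \left(\left(\left(-29\right) \left(-10\right) + 23\right) + 963\right)}{11 \left(2 \sqrt{3} + 15\right)} = \frac{2464 \left(\left(290 + 23\right) + 963\right)}{11 \left(15 + 2 \sqrt{3}\right)} = \frac{2464 \left(313 + 963\right)}{165 + 22 \sqrt{3}} = \frac{2464 \cdot 1276}{165 + 22 \sqrt{3}} = \frac{3144064}{165 + 22 \sqrt{3}}$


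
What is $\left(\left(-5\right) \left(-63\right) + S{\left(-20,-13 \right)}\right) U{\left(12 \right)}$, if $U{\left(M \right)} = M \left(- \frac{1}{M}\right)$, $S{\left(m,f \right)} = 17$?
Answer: $-332$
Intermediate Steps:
$U{\left(M \right)} = -1$
$\left(\left(-5\right) \left(-63\right) + S{\left(-20,-13 \right)}\right) U{\left(12 \right)} = \left(\left(-5\right) \left(-63\right) + 17\right) \left(-1\right) = \left(315 + 17\right) \left(-1\right) = 332 \left(-1\right) = -332$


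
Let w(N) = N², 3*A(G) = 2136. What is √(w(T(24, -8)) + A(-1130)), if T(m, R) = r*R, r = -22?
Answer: 2*√7922 ≈ 178.01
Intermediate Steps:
A(G) = 712 (A(G) = (⅓)*2136 = 712)
T(m, R) = -22*R
√(w(T(24, -8)) + A(-1130)) = √((-22*(-8))² + 712) = √(176² + 712) = √(30976 + 712) = √31688 = 2*√7922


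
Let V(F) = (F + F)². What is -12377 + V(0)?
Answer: -12377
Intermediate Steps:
V(F) = 4*F² (V(F) = (2*F)² = 4*F²)
-12377 + V(0) = -12377 + 4*0² = -12377 + 4*0 = -12377 + 0 = -12377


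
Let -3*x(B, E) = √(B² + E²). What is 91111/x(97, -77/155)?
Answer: -42366615*√226057154/226057154 ≈ -2817.8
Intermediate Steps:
x(B, E) = -√(B² + E²)/3
91111/x(97, -77/155) = 91111/((-√(97² + (-77/155)²)/3)) = 91111/((-√(9409 + (-77*1/155)²)/3)) = 91111/((-√(9409 + (-77/155)²)/3)) = 91111/((-√(9409 + 5929/24025)/3)) = 91111/((-√226057154/465)) = 91111*(-465*√226057154/226057154) = -42366615*√226057154/226057154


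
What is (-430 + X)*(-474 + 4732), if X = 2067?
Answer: 6970346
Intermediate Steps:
(-430 + X)*(-474 + 4732) = (-430 + 2067)*(-474 + 4732) = 1637*4258 = 6970346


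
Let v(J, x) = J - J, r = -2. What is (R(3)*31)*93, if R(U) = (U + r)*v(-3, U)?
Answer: 0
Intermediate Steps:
v(J, x) = 0
R(U) = 0 (R(U) = (U - 2)*0 = (-2 + U)*0 = 0)
(R(3)*31)*93 = (0*31)*93 = 0*93 = 0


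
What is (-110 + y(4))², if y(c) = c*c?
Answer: 8836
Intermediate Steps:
y(c) = c²
(-110 + y(4))² = (-110 + 4²)² = (-110 + 16)² = (-94)² = 8836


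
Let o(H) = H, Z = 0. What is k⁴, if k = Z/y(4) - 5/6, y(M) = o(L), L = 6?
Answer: 625/1296 ≈ 0.48225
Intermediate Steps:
y(M) = 6
k = -⅚ (k = 0/6 - 5/6 = 0*(⅙) - 5*⅙ = 0 - ⅚ = -⅚ ≈ -0.83333)
k⁴ = (-⅚)⁴ = 625/1296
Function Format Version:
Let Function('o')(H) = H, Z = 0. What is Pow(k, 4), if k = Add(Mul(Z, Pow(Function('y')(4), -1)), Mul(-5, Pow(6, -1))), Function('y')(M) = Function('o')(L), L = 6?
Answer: Rational(625, 1296) ≈ 0.48225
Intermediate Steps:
Function('y')(M) = 6
k = Rational(-5, 6) (k = Add(Mul(0, Pow(6, -1)), Mul(-5, Pow(6, -1))) = Add(Mul(0, Rational(1, 6)), Mul(-5, Rational(1, 6))) = Add(0, Rational(-5, 6)) = Rational(-5, 6) ≈ -0.83333)
Pow(k, 4) = Pow(Rational(-5, 6), 4) = Rational(625, 1296)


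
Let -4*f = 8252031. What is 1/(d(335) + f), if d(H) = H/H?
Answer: -4/8252027 ≈ -4.8473e-7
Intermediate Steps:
d(H) = 1
f = -8252031/4 (f = -¼*8252031 = -8252031/4 ≈ -2.0630e+6)
1/(d(335) + f) = 1/(1 - 8252031/4) = 1/(-8252027/4) = -4/8252027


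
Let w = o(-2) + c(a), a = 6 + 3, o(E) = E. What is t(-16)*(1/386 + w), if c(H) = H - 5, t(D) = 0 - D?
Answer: 6184/193 ≈ 32.041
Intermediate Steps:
t(D) = -D
a = 9
c(H) = -5 + H
w = 2 (w = -2 + (-5 + 9) = -2 + 4 = 2)
t(-16)*(1/386 + w) = (-1*(-16))*(1/386 + 2) = 16*(1/386 + 2) = 16*(773/386) = 6184/193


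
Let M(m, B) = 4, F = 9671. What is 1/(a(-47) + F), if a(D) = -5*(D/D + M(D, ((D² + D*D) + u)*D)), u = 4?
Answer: 1/9646 ≈ 0.00010367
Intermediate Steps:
a(D) = -25 (a(D) = -5*(D/D + 4) = -5*(1 + 4) = -5*5 = -25)
1/(a(-47) + F) = 1/(-25 + 9671) = 1/9646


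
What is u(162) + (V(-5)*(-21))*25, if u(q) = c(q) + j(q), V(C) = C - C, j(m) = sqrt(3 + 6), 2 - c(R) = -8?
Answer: 13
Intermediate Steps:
c(R) = 10 (c(R) = 2 - 1*(-8) = 2 + 8 = 10)
j(m) = 3 (j(m) = sqrt(9) = 3)
V(C) = 0
u(q) = 13 (u(q) = 10 + 3 = 13)
u(162) + (V(-5)*(-21))*25 = 13 + (0*(-21))*25 = 13 + 0*25 = 13 + 0 = 13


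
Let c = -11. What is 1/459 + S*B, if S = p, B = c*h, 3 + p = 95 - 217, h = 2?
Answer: 1262251/459 ≈ 2750.0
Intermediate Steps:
p = -125 (p = -3 + (95 - 217) = -3 - 122 = -125)
B = -22 (B = -11*2 = -22)
S = -125
1/459 + S*B = 1/459 - 125*(-22) = 1/459 + 2750 = 1262251/459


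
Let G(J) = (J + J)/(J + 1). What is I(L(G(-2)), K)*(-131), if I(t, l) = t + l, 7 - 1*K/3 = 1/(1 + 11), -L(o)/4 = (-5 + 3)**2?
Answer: -2489/4 ≈ -622.25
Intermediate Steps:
G(J) = 2*J/(1 + J) (G(J) = (2*J)/(1 + J) = 2*J/(1 + J))
L(o) = -16 (L(o) = -4*(-5 + 3)**2 = -4*(-2)**2 = -4*4 = -16)
K = 83/4 (K = 21 - 3/(1 + 11) = 21 - 3/12 = 21 - 3*1/12 = 21 - 1/4 = 83/4 ≈ 20.750)
I(t, l) = l + t
I(L(G(-2)), K)*(-131) = (83/4 - 16)*(-131) = (19/4)*(-131) = -2489/4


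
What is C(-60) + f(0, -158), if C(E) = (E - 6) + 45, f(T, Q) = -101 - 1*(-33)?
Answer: -89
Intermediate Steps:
f(T, Q) = -68 (f(T, Q) = -101 + 33 = -68)
C(E) = 39 + E (C(E) = (-6 + E) + 45 = 39 + E)
C(-60) + f(0, -158) = (39 - 60) - 68 = -21 - 68 = -89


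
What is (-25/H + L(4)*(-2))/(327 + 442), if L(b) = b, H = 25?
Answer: -9/769 ≈ -0.011704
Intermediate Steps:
(-25/H + L(4)*(-2))/(327 + 442) = (-25/25 + 4*(-2))/(327 + 442) = (-25*1/25 - 8)/769 = (-1 - 8)*(1/769) = -9*1/769 = -9/769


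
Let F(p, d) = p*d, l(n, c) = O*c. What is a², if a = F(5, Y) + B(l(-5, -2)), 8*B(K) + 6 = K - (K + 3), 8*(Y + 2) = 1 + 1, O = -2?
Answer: 6241/64 ≈ 97.516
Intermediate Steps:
Y = -7/4 (Y = -2 + (1 + 1)/8 = -2 + (⅛)*2 = -2 + ¼ = -7/4 ≈ -1.7500)
l(n, c) = -2*c
F(p, d) = d*p
B(K) = -9/8 (B(K) = -¾ + (K - (K + 3))/8 = -¾ + (K - (3 + K))/8 = -¾ + (K + (-3 - K))/8 = -¾ + (⅛)*(-3) = -¾ - 3/8 = -9/8)
a = -79/8 (a = -7/4*5 - 9/8 = -35/4 - 9/8 = -79/8 ≈ -9.8750)
a² = (-79/8)² = 6241/64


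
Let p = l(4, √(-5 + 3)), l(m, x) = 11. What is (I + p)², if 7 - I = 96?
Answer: 6084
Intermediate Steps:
I = -89 (I = 7 - 1*96 = 7 - 96 = -89)
p = 11
(I + p)² = (-89 + 11)² = (-78)² = 6084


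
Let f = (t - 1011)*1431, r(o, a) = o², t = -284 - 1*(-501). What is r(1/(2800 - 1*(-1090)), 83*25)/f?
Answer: -1/17193303869400 ≈ -5.8162e-14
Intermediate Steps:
t = 217 (t = -284 + 501 = 217)
f = -1136214 (f = (217 - 1011)*1431 = -794*1431 = -1136214)
r(1/(2800 - 1*(-1090)), 83*25)/f = (1/(2800 - 1*(-1090)))²/(-1136214) = (1/(2800 + 1090))²*(-1/1136214) = (1/3890)²*(-1/1136214) = (1/15132100)*(-1/1136214) = -1/17193303869400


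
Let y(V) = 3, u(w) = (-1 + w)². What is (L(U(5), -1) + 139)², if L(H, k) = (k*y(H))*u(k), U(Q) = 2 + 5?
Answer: 16129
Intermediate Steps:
U(Q) = 7
L(H, k) = 3*k*(-1 + k)² (L(H, k) = (k*3)*(-1 + k)² = (3*k)*(-1 + k)² = 3*k*(-1 + k)²)
(L(U(5), -1) + 139)² = (3*(-1)*(-1 - 1)² + 139)² = (3*(-1)*(-2)² + 139)² = (3*(-1)*4 + 139)² = (-12 + 139)² = 127² = 16129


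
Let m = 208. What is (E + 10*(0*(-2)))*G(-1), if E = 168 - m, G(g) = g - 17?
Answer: 720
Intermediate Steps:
G(g) = -17 + g
E = -40 (E = 168 - 1*208 = 168 - 208 = -40)
(E + 10*(0*(-2)))*G(-1) = (-40 + 10*(0*(-2)))*(-17 - 1) = (-40 + 10*0)*(-18) = (-40 + 0)*(-18) = -40*(-18) = 720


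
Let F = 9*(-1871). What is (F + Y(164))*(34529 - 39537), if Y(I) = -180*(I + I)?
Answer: 380002032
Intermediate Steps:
Y(I) = -360*I
F = -16839
(F + Y(164))*(34529 - 39537) = (-16839 - 360*164)*(34529 - 39537) = (-16839 - 59040)*(-5008) = -75879*(-5008) = 380002032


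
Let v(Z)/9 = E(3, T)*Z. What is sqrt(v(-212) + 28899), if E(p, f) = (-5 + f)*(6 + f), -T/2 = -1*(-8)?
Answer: 3*I*sqrt(41309) ≈ 609.74*I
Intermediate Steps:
T = -16 (T = -(-2)*(-8) = -2*8 = -16)
v(Z) = 1890*Z (v(Z) = 9*((-30 - 16 + (-16)**2)*Z) = 9*((-30 - 16 + 256)*Z) = 9*(210*Z) = 1890*Z)
sqrt(v(-212) + 28899) = sqrt(1890*(-212) + 28899) = sqrt(-400680 + 28899) = sqrt(-371781) = 3*I*sqrt(41309)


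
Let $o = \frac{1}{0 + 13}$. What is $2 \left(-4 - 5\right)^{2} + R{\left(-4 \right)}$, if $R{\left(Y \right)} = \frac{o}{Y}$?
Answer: $\frac{8423}{52} \approx 161.98$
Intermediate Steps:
$o = \frac{1}{13} \approx 0.076923$
$R{\left(Y \right)} = \frac{1}{13 Y}$
$2 \left(-4 - 5\right)^{2} + R{\left(-4 \right)} = 2 \left(-4 - 5\right)^{2} + \frac{1}{13 \left(-4\right)} = 2 \left(-4 - 5\right)^{2} + \frac{1}{13} \left(- \frac{1}{4}\right) = 2 \left(-4 - 5\right)^{2} - \frac{1}{52} = 2 \left(-9\right)^{2} - \frac{1}{52} = 2 \cdot 81 - \frac{1}{52} = 162 - \frac{1}{52} = \frac{8423}{52}$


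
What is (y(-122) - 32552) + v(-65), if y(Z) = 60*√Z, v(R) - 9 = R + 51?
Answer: -32557 + 60*I*√122 ≈ -32557.0 + 662.72*I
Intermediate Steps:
v(R) = 60 + R (v(R) = 9 + (R + 51) = 9 + (51 + R) = 60 + R)
(y(-122) - 32552) + v(-65) = (60*√(-122) - 32552) + (60 - 65) = (60*(I*√122) - 32552) - 5 = (60*I*√122 - 32552) - 5 = (-32552 + 60*I*√122) - 5 = -32557 + 60*I*√122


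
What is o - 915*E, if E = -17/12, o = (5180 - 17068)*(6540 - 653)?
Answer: -279933439/4 ≈ -6.9983e+7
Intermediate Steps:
o = -69984656 (o = -11888*5887 = -69984656)
E = -17/12 (E = -17*1/12 = -17/12 ≈ -1.4167)
o - 915*E = -69984656 - 915*(-17)/12 = -69984656 - 1*(-5185/4) = -69984656 + 5185/4 = -279933439/4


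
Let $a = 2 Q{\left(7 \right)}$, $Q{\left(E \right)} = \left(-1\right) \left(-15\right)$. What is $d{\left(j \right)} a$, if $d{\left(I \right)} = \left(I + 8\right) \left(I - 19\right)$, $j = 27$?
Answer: $8400$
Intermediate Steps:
$Q{\left(E \right)} = 15$
$a = 30$ ($a = 2 \cdot 15 = 30$)
$d{\left(I \right)} = \left(-19 + I\right) \left(8 + I\right)$ ($d{\left(I \right)} = \left(8 + I\right) \left(-19 + I\right) = \left(-19 + I\right) \left(8 + I\right)$)
$d{\left(j \right)} a = \left(-152 + 27^{2} - 297\right) 30 = \left(-152 + 729 - 297\right) 30 = 280 \cdot 30 = 8400$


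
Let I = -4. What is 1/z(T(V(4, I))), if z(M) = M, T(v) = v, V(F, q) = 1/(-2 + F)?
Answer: 2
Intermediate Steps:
1/z(T(V(4, I))) = 1/(1/(-2 + 4)) = 1/(1/2) = 2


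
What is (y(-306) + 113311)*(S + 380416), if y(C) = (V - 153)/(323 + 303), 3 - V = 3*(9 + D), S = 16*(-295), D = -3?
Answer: 13324531641264/313 ≈ 4.2570e+10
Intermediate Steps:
S = -4720
V = -15 (V = 3 - 3*(9 - 3) = 3 - 3*6 = 3 - 1*18 = 3 - 18 = -15)
y(C) = -84/313 (y(C) = (-15 - 153)/(323 + 303) = -168/626 = -168*1/626 = -84/313)
(y(-306) + 113311)*(S + 380416) = (-84/313 + 113311)*(-4720 + 380416) = (35466259/313)*375696 = 13324531641264/313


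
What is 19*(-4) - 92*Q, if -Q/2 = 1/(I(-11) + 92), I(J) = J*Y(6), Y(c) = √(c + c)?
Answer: -128996/1753 + 1012*√3/1753 ≈ -72.586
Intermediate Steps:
Y(c) = √2*√c (Y(c) = √(2*c) = √2*√c)
I(J) = 2*J*√3 (I(J) = J*(√2*√6) = J*(2*√3) = 2*J*√3)
Q = -2/(92 - 22*√3) (Q = -2/(2*(-11)*√3 + 92) = -2/(-22*√3 + 92) = -2/(92 - 22*√3) ≈ -0.037109)
19*(-4) - 92*Q = 19*(-4) - 92*(-46/1753 - 11*√3/1753) = -76 + (4232/1753 + 1012*√3/1753) = -128996/1753 + 1012*√3/1753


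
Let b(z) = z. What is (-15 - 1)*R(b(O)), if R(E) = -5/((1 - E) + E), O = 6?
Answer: 80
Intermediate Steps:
R(E) = -5 (R(E) = -5/1 = -5*1 = -5)
(-15 - 1)*R(b(O)) = (-15 - 1)*(-5) = -16*(-5) = 80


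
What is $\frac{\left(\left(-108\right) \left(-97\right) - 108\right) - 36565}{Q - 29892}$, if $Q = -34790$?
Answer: $\frac{26197}{64682} \approx 0.40501$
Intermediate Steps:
$\frac{\left(\left(-108\right) \left(-97\right) - 108\right) - 36565}{Q - 29892} = \frac{\left(\left(-108\right) \left(-97\right) - 108\right) - 36565}{-34790 - 29892} = \frac{\left(10476 - 108\right) - 36565}{-64682} = \left(10368 - 36565\right) \left(- \frac{1}{64682}\right) = \left(-26197\right) \left(- \frac{1}{64682}\right) = \frac{26197}{64682}$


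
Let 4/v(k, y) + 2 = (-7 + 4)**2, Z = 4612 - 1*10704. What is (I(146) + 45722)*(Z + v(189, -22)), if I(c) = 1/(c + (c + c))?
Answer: -60994196120/219 ≈ -2.7851e+8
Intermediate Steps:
Z = -6092 (Z = 4612 - 10704 = -6092)
v(k, y) = 4/7 (v(k, y) = 4/(-2 + (-7 + 4)**2) = 4/(-2 + (-3)**2) = 4/(-2 + 9) = 4/7)
I(c) = 1/(3*c) (I(c) = 1/(c + 2*c) = 1/(3*c))
(I(146) + 45722)*(Z + v(189, -22)) = ((1/3)/146 + 45722)*(-6092 + 4/7) = ((1/3)*(1/146) + 45722)*(-42640/7) = (1/438 + 45722)*(-42640/7) = (20026237/438)*(-42640/7) = -60994196120/219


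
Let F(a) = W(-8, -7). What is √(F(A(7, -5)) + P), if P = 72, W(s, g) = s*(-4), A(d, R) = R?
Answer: 2*√26 ≈ 10.198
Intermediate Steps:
W(s, g) = -4*s
F(a) = 32 (F(a) = -4*(-8) = 32)
√(F(A(7, -5)) + P) = √(32 + 72) = √104 = 2*√26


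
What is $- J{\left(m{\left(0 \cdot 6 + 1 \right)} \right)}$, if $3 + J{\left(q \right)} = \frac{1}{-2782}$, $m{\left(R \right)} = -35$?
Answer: $\frac{8347}{2782} \approx 3.0004$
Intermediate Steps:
$J{\left(q \right)} = - \frac{8347}{2782}$ ($J{\left(q \right)} = -3 + \frac{1}{-2782} = -3 - \frac{1}{2782} = - \frac{8347}{2782}$)
$- J{\left(m{\left(0 \cdot 6 + 1 \right)} \right)} = \left(-1\right) \left(- \frac{8347}{2782}\right) = \frac{8347}{2782}$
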